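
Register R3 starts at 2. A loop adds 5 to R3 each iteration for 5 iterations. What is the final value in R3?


Starting value: R3 = 2
  Iter 1: R3 = 2 + 5 = 7
  Iter 2: R3 = 7 + 5 = 12
  Iter 3: R3 = 12 + 5 = 17
  Iter 4: R3 = 17 + 5 = 22
  Iter 5: R3 = 22 + 5 = 27
Final: R3 = 27

27


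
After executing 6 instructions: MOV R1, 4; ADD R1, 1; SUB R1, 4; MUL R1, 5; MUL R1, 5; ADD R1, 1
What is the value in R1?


Register state trace:
  MOV R1, 4  → R1 = 4
  ADD R1, 1  → R1 = 4 + 1 = 5
  SUB R1, 4  → R1 = 5 - 4 = 1
  MUL R1, 5  → R1 = 1 * 5 = 5
  MUL R1, 5  → R1 = 5 * 5 = 25
  ADD R1, 1  → R1 = 25 + 1 = 26
Final: R1 = 26

26


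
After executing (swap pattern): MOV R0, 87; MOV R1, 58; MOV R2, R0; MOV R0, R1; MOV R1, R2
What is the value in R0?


Register state trace (swap pattern):
  MOV R0, 87  → R0 = 87
  MOV R1, 58  → R1 = 58
  MOV R2, R0  → R2 = 87  (save R0)
  MOV R0, R1  → R0 = 58  (R0 gets R1's value)
  MOV R1, R2  → R1 = 87  (R1 gets saved value)
Final: R0 = 58

58


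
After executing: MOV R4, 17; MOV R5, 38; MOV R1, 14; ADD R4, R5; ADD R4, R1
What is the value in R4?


Register state trace:
  MOV R4, 17  → R4 = 17
  MOV R5, 38  → R5 = 38
  MOV R1, 14  → R1 = 14
  ADD R4, R5  → R4 = 17 + 38 = 55
  ADD R4, R1  → R4 = 55 + 14 = 69
Final: R4 = 69

69


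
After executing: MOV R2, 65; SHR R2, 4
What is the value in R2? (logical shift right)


Register state trace:
  MOV R2, 65  → R2 = 65
  SHR R2, 4  → R2 = 65 >> 4 = 65 // 2^4 = 4
Final: R2 = 4

4


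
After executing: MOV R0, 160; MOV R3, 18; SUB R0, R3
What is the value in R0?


Register state trace:
  MOV R0, 160  → R0 = 160
  MOV R3, 18  → R3 = 18
  SUB R0, R3  → R0 = 160 - 18 = 142
Final: R0 = 142

142


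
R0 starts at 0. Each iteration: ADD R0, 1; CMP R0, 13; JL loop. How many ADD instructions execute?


Loop trace (R0 starts at 0, target 13, step 1):
  ADD #1: R0 = 0 + 1 = 1  → 1 < 13, loop
  ADD #2: R0 = 1 + 1 = 2  → 2 < 13, loop
  ADD #3: R0 = 2 + 1 = 3  → 3 < 13, loop
  ADD #4: R0 = 3 + 1 = 4  → 4 < 13, loop
  ADD #5: R0 = 4 + 1 = 5  → 5 < 13, loop
  ADD #6: R0 = 5 + 1 = 6  → 6 < 13, loop
  ADD #7: R0 = 6 + 1 = 7  → 7 < 13, loop
  ADD #8: R0 = 7 + 1 = 8  → 8 < 13, loop
  ADD #9: R0 = 8 + 1 = 9  → 9 < 13, loop
  ADD #10: R0 = 9 + 1 = 10  → 10 < 13, loop
  ADD #11: R0 = 10 + 1 = 11  → 11 < 13, loop
  ADD #12: R0 = 11 + 1 = 12  → 12 < 13, loop
  ADD #13: R0 = 12 + 1 = 13  → 13 >= 13, exit
Total ADD instructions: 13

13


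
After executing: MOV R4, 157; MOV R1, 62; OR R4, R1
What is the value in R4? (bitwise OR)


Register state trace:
  MOV R4, 157  → R4 = 157 (0b10011101)
  MOV R1, 62  → R1 = 62 (0b00111110)
  OR R4, R1   → R4 = 157 OR 62 = 191 (0b10111111)
Final: R4 = 191

191


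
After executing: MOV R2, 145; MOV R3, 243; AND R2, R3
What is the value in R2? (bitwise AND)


Register state trace:
  MOV R2, 145  → R2 = 145 (0b10010001)
  MOV R3, 243  → R3 = 243 (0b11110011)
  AND R2, R3  → R2 = 145 AND 243 = 145 (0b10010001)
Final: R2 = 145

145


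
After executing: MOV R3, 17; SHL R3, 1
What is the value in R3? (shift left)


Register state trace:
  MOV R3, 17  → R3 = 17
  SHL R3, 1  → R3 = 17 << 1 = 17 * 2^1 = 34
Final: R3 = 34

34


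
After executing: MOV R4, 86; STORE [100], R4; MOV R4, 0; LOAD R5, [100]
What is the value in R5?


Register and memory trace:
  MOV R4, 86  → R4 = 86
  STORE [100], R4  → mem[100] = 86
  MOV R4, 0  → R4 = 0
  LOAD R5, [100]  → R5 = mem[100] = 86
Final: R5 = 86

86


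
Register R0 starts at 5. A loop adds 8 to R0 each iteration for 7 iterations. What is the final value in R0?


Starting value: R0 = 5
  Iter 1: R0 = 5 + 8 = 13
  Iter 2: R0 = 13 + 8 = 21
  Iter 3: R0 = 21 + 8 = 29
  Iter 4: R0 = 29 + 8 = 37
  Iter 5: R0 = 37 + 8 = 45
  Iter 6: R0 = 45 + 8 = 53
  Iter 7: R0 = 53 + 8 = 61
Final: R0 = 61

61


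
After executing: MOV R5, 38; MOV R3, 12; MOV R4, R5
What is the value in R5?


Register state trace:
  MOV R5, 38  → R5 = 38
  MOV R3, 12  → R3 = 12
  MOV R4, R5  → R4 = 38
Final: R5 = 38

38


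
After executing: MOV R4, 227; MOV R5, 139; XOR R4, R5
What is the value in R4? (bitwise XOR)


Register state trace:
  MOV R4, 227  → R4 = 227 (0b11100011)
  MOV R5, 139  → R5 = 139 (0b10001011)
  XOR R4, R5  → R4 = 227 XOR 139 = 104 (0b01101000)
Final: R4 = 104

104


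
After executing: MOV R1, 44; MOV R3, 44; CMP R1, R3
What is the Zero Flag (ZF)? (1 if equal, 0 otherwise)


Register state trace:
  MOV R1, 44  → R1 = 44
  MOV R3, 44  → R3 = 44
  CMP R1, R3  → computes 44 - 44 = 0
  Result is zero, so values are equal
ZF = 1

1


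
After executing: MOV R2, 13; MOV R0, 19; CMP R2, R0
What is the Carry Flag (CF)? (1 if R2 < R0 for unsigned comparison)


Register state trace:
  MOV R2, 13  → R2 = 13
  MOV R0, 19  → R0 = 19
  CMP R2, R0  → unsigned 13 - 19: borrow occurs
  13 < 19, so CF = 1
CF = 1

1


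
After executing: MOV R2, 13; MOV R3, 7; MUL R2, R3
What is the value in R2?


Register state trace:
  MOV R2, 13  → R2 = 13
  MOV R3, 7  → R3 = 7
  MUL R2, R3  → R2 = 13 * 7 = 91
Final: R2 = 91

91


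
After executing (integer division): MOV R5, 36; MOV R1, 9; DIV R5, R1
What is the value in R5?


Register state trace:
  MOV R5, 36  → R5 = 36
  MOV R1, 9  → R1 = 9
  DIV R5, R1  → R5 = 36 // 9 = 4
Final: R5 = 4

4


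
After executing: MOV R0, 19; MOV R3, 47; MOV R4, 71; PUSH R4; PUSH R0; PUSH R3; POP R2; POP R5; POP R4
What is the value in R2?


Stack trace (top is rightmost):
  MOV R0, 19  → R0 = 19
  MOV R3, 47  → R3 = 47
  MOV R4, 71  → R4 = 71
  PUSH R4  → stack: [71]
  PUSH R0  → stack: [71, 19]
  PUSH R3  → stack: [71, 19, 47]
  POP R2  → R2 = 47, stack: [71, 19]
  POP R5  → R5 = 19, stack: [71]
  POP R4  → R4 = 71, stack: []
Final: R2 = 47

47


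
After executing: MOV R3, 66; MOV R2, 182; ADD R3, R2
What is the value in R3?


Register state trace:
  MOV R3, 66  → R3 = 66
  MOV R2, 182  → R2 = 182
  ADD R3, R2  → R3 = 66 + 182 = 248
Final: R3 = 248

248


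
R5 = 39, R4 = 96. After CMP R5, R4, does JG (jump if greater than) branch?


Trace:
  R5 = 39, R4 = 96
  CMP R5, R4  → compares 39 vs 96
  JG checks: is 39 greater than 96?
  39 < 96, so condition is false
Branch taken: No

No


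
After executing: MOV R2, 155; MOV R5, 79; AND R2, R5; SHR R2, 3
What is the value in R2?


Register state trace:
  MOV R2, 155  → R2 = 155 (0b10011011)
  MOV R5, 79  → R5 = 79 (0b01001111)
  AND R2, R5  → R2 = 155 AND 79 = 11 (0b00001011)
  SHR R2, 3  → R2 = 11 >> 3 = 1
Final: R2 = 1

1


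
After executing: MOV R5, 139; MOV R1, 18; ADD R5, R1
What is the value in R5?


Register state trace:
  MOV R5, 139  → R5 = 139
  MOV R1, 18  → R1 = 18
  ADD R5, R1  → R5 = 139 + 18 = 157
Final: R5 = 157

157


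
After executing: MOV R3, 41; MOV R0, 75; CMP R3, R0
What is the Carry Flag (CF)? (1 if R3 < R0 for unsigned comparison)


Register state trace:
  MOV R3, 41  → R3 = 41
  MOV R0, 75  → R0 = 75
  CMP R3, R0  → unsigned 41 - 75: borrow occurs
  41 < 75, so CF = 1
CF = 1

1


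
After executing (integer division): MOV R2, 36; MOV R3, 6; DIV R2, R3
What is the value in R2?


Register state trace:
  MOV R2, 36  → R2 = 36
  MOV R3, 6  → R3 = 6
  DIV R2, R3  → R2 = 36 // 6 = 6
Final: R2 = 6

6


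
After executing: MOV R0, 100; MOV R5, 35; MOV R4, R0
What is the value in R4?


Register state trace:
  MOV R0, 100  → R0 = 100
  MOV R5, 35  → R5 = 35
  MOV R4, R0  → R4 = 100
Final: R4 = 100

100


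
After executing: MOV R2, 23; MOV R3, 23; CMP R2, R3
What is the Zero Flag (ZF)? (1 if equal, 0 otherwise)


Register state trace:
  MOV R2, 23  → R2 = 23
  MOV R3, 23  → R3 = 23
  CMP R2, R3  → computes 23 - 23 = 0
  Result is zero, so values are equal
ZF = 1

1


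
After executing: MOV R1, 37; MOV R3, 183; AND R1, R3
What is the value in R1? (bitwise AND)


Register state trace:
  MOV R1, 37  → R1 = 37 (0b00100101)
  MOV R3, 183  → R3 = 183 (0b10110111)
  AND R1, R3  → R1 = 37 AND 183 = 37 (0b00100101)
Final: R1 = 37

37


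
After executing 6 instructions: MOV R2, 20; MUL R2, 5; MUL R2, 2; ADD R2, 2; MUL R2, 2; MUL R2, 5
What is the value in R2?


Register state trace:
  MOV R2, 20  → R2 = 20
  MUL R2, 5  → R2 = 20 * 5 = 100
  MUL R2, 2  → R2 = 100 * 2 = 200
  ADD R2, 2  → R2 = 200 + 2 = 202
  MUL R2, 2  → R2 = 202 * 2 = 404
  MUL R2, 5  → R2 = 404 * 5 = 2020
Final: R2 = 2020

2020


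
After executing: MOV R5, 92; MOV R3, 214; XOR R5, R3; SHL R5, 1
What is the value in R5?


Register state trace:
  MOV R5, 92  → R5 = 92 (0b01011100)
  MOV R3, 214  → R3 = 214 (0b11010110)
  XOR R5, R3  → R5 = 92 XOR 214 = 138 (0b10001010)
  SHL R5, 1  → R5 = 138 << 1 = 276
Final: R5 = 276

276


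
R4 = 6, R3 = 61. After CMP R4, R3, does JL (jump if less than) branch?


Trace:
  R4 = 6, R3 = 61
  CMP R4, R3  → compares 6 vs 61
  JL checks: is 6 less than 61?
  6 < 61, so condition is true
Branch taken: Yes

Yes


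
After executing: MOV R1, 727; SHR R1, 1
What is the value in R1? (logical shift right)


Register state trace:
  MOV R1, 727  → R1 = 727
  SHR R1, 1  → R1 = 727 >> 1 = 727 // 2^1 = 363
Final: R1 = 363

363


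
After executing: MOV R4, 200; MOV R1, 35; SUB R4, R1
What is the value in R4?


Register state trace:
  MOV R4, 200  → R4 = 200
  MOV R1, 35  → R1 = 35
  SUB R4, R1  → R4 = 200 - 35 = 165
Final: R4 = 165

165


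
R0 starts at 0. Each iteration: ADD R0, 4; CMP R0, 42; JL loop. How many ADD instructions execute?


Loop trace (R0 starts at 0, target 42, step 4):
  ADD #1: R0 = 0 + 4 = 4  → 4 < 42, loop
  ADD #2: R0 = 4 + 4 = 8  → 8 < 42, loop
  ADD #3: R0 = 8 + 4 = 12  → 12 < 42, loop
  ADD #4: R0 = 12 + 4 = 16  → 16 < 42, loop
  ADD #5: R0 = 16 + 4 = 20  → 20 < 42, loop
  ADD #6: R0 = 20 + 4 = 24  → 24 < 42, loop
  ADD #7: R0 = 24 + 4 = 28  → 28 < 42, loop
  ADD #8: R0 = 28 + 4 = 32  → 32 < 42, loop
  ADD #9: R0 = 32 + 4 = 36  → 36 < 42, loop
  ADD #10: R0 = 36 + 4 = 40  → 40 < 42, loop
  ADD #11: R0 = 40 + 4 = 44  → 44 >= 42, exit
Total ADD instructions: 11

11


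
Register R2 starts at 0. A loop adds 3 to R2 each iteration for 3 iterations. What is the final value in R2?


Starting value: R2 = 0
  Iter 1: R2 = 0 + 3 = 3
  Iter 2: R2 = 3 + 3 = 6
  Iter 3: R2 = 6 + 3 = 9
Final: R2 = 9

9


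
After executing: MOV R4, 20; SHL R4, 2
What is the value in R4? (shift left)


Register state trace:
  MOV R4, 20  → R4 = 20
  SHL R4, 2  → R4 = 20 << 2 = 20 * 2^2 = 80
Final: R4 = 80

80


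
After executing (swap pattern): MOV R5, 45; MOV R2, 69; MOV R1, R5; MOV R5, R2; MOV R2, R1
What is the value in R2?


Register state trace (swap pattern):
  MOV R5, 45  → R5 = 45
  MOV R2, 69  → R2 = 69
  MOV R1, R5  → R1 = 45  (save R5)
  MOV R5, R2  → R5 = 69  (R5 gets R2's value)
  MOV R2, R1  → R2 = 45  (R2 gets saved value)
Final: R2 = 45

45


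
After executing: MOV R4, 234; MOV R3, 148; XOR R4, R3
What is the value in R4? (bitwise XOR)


Register state trace:
  MOV R4, 234  → R4 = 234 (0b11101010)
  MOV R3, 148  → R3 = 148 (0b10010100)
  XOR R4, R3  → R4 = 234 XOR 148 = 126 (0b01111110)
Final: R4 = 126

126


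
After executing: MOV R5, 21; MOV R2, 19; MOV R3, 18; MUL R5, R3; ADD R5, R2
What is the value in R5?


Register state trace:
  MOV R5, 21  → R5 = 21
  MOV R2, 19  → R2 = 19
  MOV R3, 18  → R3 = 18
  MUL R5, R3  → R5 = 21 * 18 = 378
  ADD R5, R2  → R5 = 378 + 19 = 397
Final: R5 = 397

397


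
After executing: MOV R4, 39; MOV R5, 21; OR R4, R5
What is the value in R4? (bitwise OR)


Register state trace:
  MOV R4, 39  → R4 = 39 (0b00100111)
  MOV R5, 21  → R5 = 21 (0b00010101)
  OR R4, R5   → R4 = 39 OR 21 = 55 (0b00110111)
Final: R4 = 55

55


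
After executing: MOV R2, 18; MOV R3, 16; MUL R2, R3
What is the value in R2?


Register state trace:
  MOV R2, 18  → R2 = 18
  MOV R3, 16  → R3 = 16
  MUL R2, R3  → R2 = 18 * 16 = 288
Final: R2 = 288

288


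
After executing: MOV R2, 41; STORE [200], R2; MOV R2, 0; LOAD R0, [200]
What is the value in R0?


Register and memory trace:
  MOV R2, 41  → R2 = 41
  STORE [200], R2  → mem[200] = 41
  MOV R2, 0  → R2 = 0
  LOAD R0, [200]  → R0 = mem[200] = 41
Final: R0 = 41

41


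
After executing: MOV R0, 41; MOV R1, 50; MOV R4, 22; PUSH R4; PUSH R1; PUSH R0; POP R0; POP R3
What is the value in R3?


Stack trace (top is rightmost):
  MOV R0, 41  → R0 = 41
  MOV R1, 50  → R1 = 50
  MOV R4, 22  → R4 = 22
  PUSH R4  → stack: [22]
  PUSH R1  → stack: [22, 50]
  PUSH R0  → stack: [22, 50, 41]
  POP R0  → R0 = 41, stack: [22, 50]
  POP R3  → R3 = 50, stack: [22]
Final: R3 = 50

50


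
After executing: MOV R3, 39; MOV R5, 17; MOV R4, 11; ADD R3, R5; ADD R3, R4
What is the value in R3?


Register state trace:
  MOV R3, 39  → R3 = 39
  MOV R5, 17  → R5 = 17
  MOV R4, 11  → R4 = 11
  ADD R3, R5  → R3 = 39 + 17 = 56
  ADD R3, R4  → R3 = 56 + 11 = 67
Final: R3 = 67

67


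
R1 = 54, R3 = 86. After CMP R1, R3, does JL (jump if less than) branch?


Trace:
  R1 = 54, R3 = 86
  CMP R1, R3  → compares 54 vs 86
  JL checks: is 54 less than 86?
  54 < 86, so condition is true
Branch taken: Yes

Yes


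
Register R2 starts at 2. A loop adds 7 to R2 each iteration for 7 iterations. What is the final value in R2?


Starting value: R2 = 2
  Iter 1: R2 = 2 + 7 = 9
  Iter 2: R2 = 9 + 7 = 16
  Iter 3: R2 = 16 + 7 = 23
  Iter 4: R2 = 23 + 7 = 30
  Iter 5: R2 = 30 + 7 = 37
  Iter 6: R2 = 37 + 7 = 44
  Iter 7: R2 = 44 + 7 = 51
Final: R2 = 51

51


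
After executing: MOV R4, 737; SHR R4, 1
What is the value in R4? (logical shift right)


Register state trace:
  MOV R4, 737  → R4 = 737
  SHR R4, 1  → R4 = 737 >> 1 = 737 // 2^1 = 368
Final: R4 = 368

368


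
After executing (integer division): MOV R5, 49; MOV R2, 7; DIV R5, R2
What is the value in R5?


Register state trace:
  MOV R5, 49  → R5 = 49
  MOV R2, 7  → R2 = 7
  DIV R5, R2  → R5 = 49 // 7 = 7
Final: R5 = 7

7


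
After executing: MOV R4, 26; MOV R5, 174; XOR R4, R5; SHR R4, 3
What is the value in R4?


Register state trace:
  MOV R4, 26  → R4 = 26 (0b00011010)
  MOV R5, 174  → R5 = 174 (0b10101110)
  XOR R4, R5  → R4 = 26 XOR 174 = 180 (0b10110100)
  SHR R4, 3  → R4 = 180 >> 3 = 22
Final: R4 = 22

22


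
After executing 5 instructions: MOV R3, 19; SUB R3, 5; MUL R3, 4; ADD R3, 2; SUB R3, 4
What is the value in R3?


Register state trace:
  MOV R3, 19  → R3 = 19
  SUB R3, 5  → R3 = 19 - 5 = 14
  MUL R3, 4  → R3 = 14 * 4 = 56
  ADD R3, 2  → R3 = 56 + 2 = 58
  SUB R3, 4  → R3 = 58 - 4 = 54
Final: R3 = 54

54


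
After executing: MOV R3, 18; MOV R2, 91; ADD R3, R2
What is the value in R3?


Register state trace:
  MOV R3, 18  → R3 = 18
  MOV R2, 91  → R2 = 91
  ADD R3, R2  → R3 = 18 + 91 = 109
Final: R3 = 109

109


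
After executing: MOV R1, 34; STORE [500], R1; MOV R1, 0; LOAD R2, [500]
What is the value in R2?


Register and memory trace:
  MOV R1, 34  → R1 = 34
  STORE [500], R1  → mem[500] = 34
  MOV R1, 0  → R1 = 0
  LOAD R2, [500]  → R2 = mem[500] = 34
Final: R2 = 34

34


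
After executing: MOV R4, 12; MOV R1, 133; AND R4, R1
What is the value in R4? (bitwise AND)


Register state trace:
  MOV R4, 12  → R4 = 12 (0b00001100)
  MOV R1, 133  → R1 = 133 (0b10000101)
  AND R4, R1  → R4 = 12 AND 133 = 4 (0b00000100)
Final: R4 = 4

4


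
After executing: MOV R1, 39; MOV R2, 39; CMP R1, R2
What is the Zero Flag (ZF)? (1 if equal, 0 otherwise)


Register state trace:
  MOV R1, 39  → R1 = 39
  MOV R2, 39  → R2 = 39
  CMP R1, R2  → computes 39 - 39 = 0
  Result is zero, so values are equal
ZF = 1

1


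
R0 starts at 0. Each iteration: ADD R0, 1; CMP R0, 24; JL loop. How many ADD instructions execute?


Loop trace (R0 starts at 0, target 24, step 1):
  ADD #1: R0 = 0 + 1 = 1  → 1 < 24, loop
  ADD #2: R0 = 1 + 1 = 2  → 2 < 24, loop
  ADD #3: R0 = 2 + 1 = 3  → 3 < 24, loop
  ADD #4: R0 = 3 + 1 = 4  → 4 < 24, loop
  ADD #5: R0 = 4 + 1 = 5  → 5 < 24, loop
  ADD #6: R0 = 5 + 1 = 6  → 6 < 24, loop
  ADD #7: R0 = 6 + 1 = 7  → 7 < 24, loop
  ADD #8: R0 = 7 + 1 = 8  → 8 < 24, loop
  ADD #9: R0 = 8 + 1 = 9  → 9 < 24, loop
  ADD #10: R0 = 9 + 1 = 10  → 10 < 24, loop
  ADD #11: R0 = 10 + 1 = 11  → 11 < 24, loop
  ADD #12: R0 = 11 + 1 = 12  → 12 < 24, loop
  ADD #13: R0 = 12 + 1 = 13  → 13 < 24, loop
  ADD #14: R0 = 13 + 1 = 14  → 14 < 24, loop
  ADD #15: R0 = 14 + 1 = 15  → 15 < 24, loop
  ADD #16: R0 = 15 + 1 = 16  → 16 < 24, loop
  ADD #17: R0 = 16 + 1 = 17  → 17 < 24, loop
  ADD #18: R0 = 17 + 1 = 18  → 18 < 24, loop
  ADD #19: R0 = 18 + 1 = 19  → 19 < 24, loop
  ADD #20: R0 = 19 + 1 = 20  → 20 < 24, loop
  ADD #21: R0 = 20 + 1 = 21  → 21 < 24, loop
  ADD #22: R0 = 21 + 1 = 22  → 22 < 24, loop
  ADD #23: R0 = 22 + 1 = 23  → 23 < 24, loop
  ADD #24: R0 = 23 + 1 = 24  → 24 >= 24, exit
Total ADD instructions: 24

24


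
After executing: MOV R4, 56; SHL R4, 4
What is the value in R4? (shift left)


Register state trace:
  MOV R4, 56  → R4 = 56
  SHL R4, 4  → R4 = 56 << 4 = 56 * 2^4 = 896
Final: R4 = 896

896


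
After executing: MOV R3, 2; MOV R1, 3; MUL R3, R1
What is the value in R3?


Register state trace:
  MOV R3, 2  → R3 = 2
  MOV R1, 3  → R1 = 3
  MUL R3, R1  → R3 = 2 * 3 = 6
Final: R3 = 6

6


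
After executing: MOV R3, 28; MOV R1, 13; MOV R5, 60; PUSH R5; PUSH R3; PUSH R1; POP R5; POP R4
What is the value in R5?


Stack trace (top is rightmost):
  MOV R3, 28  → R3 = 28
  MOV R1, 13  → R1 = 13
  MOV R5, 60  → R5 = 60
  PUSH R5  → stack: [60]
  PUSH R3  → stack: [60, 28]
  PUSH R1  → stack: [60, 28, 13]
  POP R5  → R5 = 13, stack: [60, 28]
  POP R4  → R4 = 28, stack: [60]
Final: R5 = 13

13


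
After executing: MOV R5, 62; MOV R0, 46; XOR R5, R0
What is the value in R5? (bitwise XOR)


Register state trace:
  MOV R5, 62  → R5 = 62 (0b00111110)
  MOV R0, 46  → R0 = 46 (0b00101110)
  XOR R5, R0  → R5 = 62 XOR 46 = 16 (0b00010000)
Final: R5 = 16

16


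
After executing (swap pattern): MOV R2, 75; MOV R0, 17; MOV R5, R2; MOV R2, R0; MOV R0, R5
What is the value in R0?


Register state trace (swap pattern):
  MOV R2, 75  → R2 = 75
  MOV R0, 17  → R0 = 17
  MOV R5, R2  → R5 = 75  (save R2)
  MOV R2, R0  → R2 = 17  (R2 gets R0's value)
  MOV R0, R5  → R0 = 75  (R0 gets saved value)
Final: R0 = 75

75


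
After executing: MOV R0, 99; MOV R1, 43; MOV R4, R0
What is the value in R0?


Register state trace:
  MOV R0, 99  → R0 = 99
  MOV R1, 43  → R1 = 43
  MOV R4, R0  → R4 = 99
Final: R0 = 99

99


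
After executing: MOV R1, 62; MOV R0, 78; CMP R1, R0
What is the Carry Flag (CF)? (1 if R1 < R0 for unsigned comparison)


Register state trace:
  MOV R1, 62  → R1 = 62
  MOV R0, 78  → R0 = 78
  CMP R1, R0  → unsigned 62 - 78: borrow occurs
  62 < 78, so CF = 1
CF = 1

1


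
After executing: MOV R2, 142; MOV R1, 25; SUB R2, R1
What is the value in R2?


Register state trace:
  MOV R2, 142  → R2 = 142
  MOV R1, 25  → R1 = 25
  SUB R2, R1  → R2 = 142 - 25 = 117
Final: R2 = 117

117


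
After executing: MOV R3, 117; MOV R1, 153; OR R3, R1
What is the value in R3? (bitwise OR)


Register state trace:
  MOV R3, 117  → R3 = 117 (0b01110101)
  MOV R1, 153  → R1 = 153 (0b10011001)
  OR R3, R1   → R3 = 117 OR 153 = 253 (0b11111101)
Final: R3 = 253

253


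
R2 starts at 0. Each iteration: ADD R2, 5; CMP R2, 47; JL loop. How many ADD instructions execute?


Loop trace (R2 starts at 0, target 47, step 5):
  ADD #1: R2 = 0 + 5 = 5  → 5 < 47, loop
  ADD #2: R2 = 5 + 5 = 10  → 10 < 47, loop
  ADD #3: R2 = 10 + 5 = 15  → 15 < 47, loop
  ADD #4: R2 = 15 + 5 = 20  → 20 < 47, loop
  ADD #5: R2 = 20 + 5 = 25  → 25 < 47, loop
  ADD #6: R2 = 25 + 5 = 30  → 30 < 47, loop
  ADD #7: R2 = 30 + 5 = 35  → 35 < 47, loop
  ADD #8: R2 = 35 + 5 = 40  → 40 < 47, loop
  ADD #9: R2 = 40 + 5 = 45  → 45 < 47, loop
  ADD #10: R2 = 45 + 5 = 50  → 50 >= 47, exit
Total ADD instructions: 10

10


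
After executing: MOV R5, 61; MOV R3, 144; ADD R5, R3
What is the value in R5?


Register state trace:
  MOV R5, 61  → R5 = 61
  MOV R3, 144  → R3 = 144
  ADD R5, R3  → R5 = 61 + 144 = 205
Final: R5 = 205

205


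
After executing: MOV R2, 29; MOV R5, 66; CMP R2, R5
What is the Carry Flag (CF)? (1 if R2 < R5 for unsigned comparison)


Register state trace:
  MOV R2, 29  → R2 = 29
  MOV R5, 66  → R5 = 66
  CMP R2, R5  → unsigned 29 - 66: borrow occurs
  29 < 66, so CF = 1
CF = 1

1


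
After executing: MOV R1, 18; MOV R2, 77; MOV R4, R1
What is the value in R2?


Register state trace:
  MOV R1, 18  → R1 = 18
  MOV R2, 77  → R2 = 77
  MOV R4, R1  → R4 = 18
Final: R2 = 77

77


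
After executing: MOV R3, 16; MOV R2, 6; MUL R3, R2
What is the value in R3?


Register state trace:
  MOV R3, 16  → R3 = 16
  MOV R2, 6  → R2 = 6
  MUL R3, R2  → R3 = 16 * 6 = 96
Final: R3 = 96

96


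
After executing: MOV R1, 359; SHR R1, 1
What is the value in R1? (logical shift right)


Register state trace:
  MOV R1, 359  → R1 = 359
  SHR R1, 1  → R1 = 359 >> 1 = 359 // 2^1 = 179
Final: R1 = 179

179


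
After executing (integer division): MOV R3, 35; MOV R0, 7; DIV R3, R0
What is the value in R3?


Register state trace:
  MOV R3, 35  → R3 = 35
  MOV R0, 7  → R0 = 7
  DIV R3, R0  → R3 = 35 // 7 = 5
Final: R3 = 5

5


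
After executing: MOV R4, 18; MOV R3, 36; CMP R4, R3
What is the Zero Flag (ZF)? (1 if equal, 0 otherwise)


Register state trace:
  MOV R4, 18  → R4 = 18
  MOV R3, 36  → R3 = 36
  CMP R4, R3  → computes 18 - 36 = -18
  Result is nonzero, so values are not equal
ZF = 0

0


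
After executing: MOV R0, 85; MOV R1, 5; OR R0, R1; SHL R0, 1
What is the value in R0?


Register state trace:
  MOV R0, 85  → R0 = 85 (0b01010101)
  MOV R1, 5  → R1 = 5 (0b00000101)
  OR R0, R1  → R0 = 85 OR 5 = 85 (0b01010101)
  SHL R0, 1  → R0 = 85 << 1 = 170
Final: R0 = 170

170


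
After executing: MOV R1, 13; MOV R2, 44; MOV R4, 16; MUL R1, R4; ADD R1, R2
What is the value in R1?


Register state trace:
  MOV R1, 13  → R1 = 13
  MOV R2, 44  → R2 = 44
  MOV R4, 16  → R4 = 16
  MUL R1, R4  → R1 = 13 * 16 = 208
  ADD R1, R2  → R1 = 208 + 44 = 252
Final: R1 = 252

252


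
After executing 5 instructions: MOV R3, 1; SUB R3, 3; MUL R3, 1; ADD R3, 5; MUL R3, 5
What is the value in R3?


Register state trace:
  MOV R3, 1  → R3 = 1
  SUB R3, 3  → R3 = 1 - 3 = -2
  MUL R3, 1  → R3 = -2 * 1 = -2
  ADD R3, 5  → R3 = -2 + 5 = 3
  MUL R3, 5  → R3 = 3 * 5 = 15
Final: R3 = 15

15


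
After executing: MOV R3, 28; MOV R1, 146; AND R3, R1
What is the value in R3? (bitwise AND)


Register state trace:
  MOV R3, 28  → R3 = 28 (0b00011100)
  MOV R1, 146  → R1 = 146 (0b10010010)
  AND R3, R1  → R3 = 28 AND 146 = 16 (0b00010000)
Final: R3 = 16

16


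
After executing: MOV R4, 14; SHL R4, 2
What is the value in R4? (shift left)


Register state trace:
  MOV R4, 14  → R4 = 14
  SHL R4, 2  → R4 = 14 << 2 = 14 * 2^2 = 56
Final: R4 = 56

56


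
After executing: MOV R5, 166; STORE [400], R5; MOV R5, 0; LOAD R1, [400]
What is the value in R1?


Register and memory trace:
  MOV R5, 166  → R5 = 166
  STORE [400], R5  → mem[400] = 166
  MOV R5, 0  → R5 = 0
  LOAD R1, [400]  → R1 = mem[400] = 166
Final: R1 = 166

166


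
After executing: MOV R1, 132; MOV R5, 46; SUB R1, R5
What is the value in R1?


Register state trace:
  MOV R1, 132  → R1 = 132
  MOV R5, 46  → R5 = 46
  SUB R1, R5  → R1 = 132 - 46 = 86
Final: R1 = 86

86


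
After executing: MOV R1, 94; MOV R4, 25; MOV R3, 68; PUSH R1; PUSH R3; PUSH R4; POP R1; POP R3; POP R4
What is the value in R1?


Stack trace (top is rightmost):
  MOV R1, 94  → R1 = 94
  MOV R4, 25  → R4 = 25
  MOV R3, 68  → R3 = 68
  PUSH R1  → stack: [94]
  PUSH R3  → stack: [94, 68]
  PUSH R4  → stack: [94, 68, 25]
  POP R1  → R1 = 25, stack: [94, 68]
  POP R3  → R3 = 68, stack: [94]
  POP R4  → R4 = 94, stack: []
Final: R1 = 25

25


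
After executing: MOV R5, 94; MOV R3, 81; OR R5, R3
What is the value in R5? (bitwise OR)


Register state trace:
  MOV R5, 94  → R5 = 94 (0b01011110)
  MOV R3, 81  → R3 = 81 (0b01010001)
  OR R5, R3   → R5 = 94 OR 81 = 95 (0b01011111)
Final: R5 = 95

95


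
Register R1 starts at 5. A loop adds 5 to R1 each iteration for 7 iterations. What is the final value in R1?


Starting value: R1 = 5
  Iter 1: R1 = 5 + 5 = 10
  Iter 2: R1 = 10 + 5 = 15
  Iter 3: R1 = 15 + 5 = 20
  Iter 4: R1 = 20 + 5 = 25
  Iter 5: R1 = 25 + 5 = 30
  Iter 6: R1 = 30 + 5 = 35
  Iter 7: R1 = 35 + 5 = 40
Final: R1 = 40

40


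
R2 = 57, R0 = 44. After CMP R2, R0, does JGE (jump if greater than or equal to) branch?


Trace:
  R2 = 57, R0 = 44
  CMP R2, R0  → compares 57 vs 44
  JGE checks: is 57 greater than or equal to 44?
  57 > 44, so condition is true
Branch taken: Yes

Yes


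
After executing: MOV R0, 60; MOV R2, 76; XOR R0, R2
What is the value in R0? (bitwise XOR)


Register state trace:
  MOV R0, 60  → R0 = 60 (0b00111100)
  MOV R2, 76  → R2 = 76 (0b01001100)
  XOR R0, R2  → R0 = 60 XOR 76 = 112 (0b01110000)
Final: R0 = 112

112


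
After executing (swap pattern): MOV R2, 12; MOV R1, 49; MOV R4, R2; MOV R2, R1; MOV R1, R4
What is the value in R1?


Register state trace (swap pattern):
  MOV R2, 12  → R2 = 12
  MOV R1, 49  → R1 = 49
  MOV R4, R2  → R4 = 12  (save R2)
  MOV R2, R1  → R2 = 49  (R2 gets R1's value)
  MOV R1, R4  → R1 = 12  (R1 gets saved value)
Final: R1 = 12

12


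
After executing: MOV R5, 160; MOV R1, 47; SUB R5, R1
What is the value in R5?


Register state trace:
  MOV R5, 160  → R5 = 160
  MOV R1, 47  → R1 = 47
  SUB R5, R1  → R5 = 160 - 47 = 113
Final: R5 = 113

113


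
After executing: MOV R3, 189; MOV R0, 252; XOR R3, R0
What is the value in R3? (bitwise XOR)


Register state trace:
  MOV R3, 189  → R3 = 189 (0b10111101)
  MOV R0, 252  → R0 = 252 (0b11111100)
  XOR R3, R0  → R3 = 189 XOR 252 = 65 (0b01000001)
Final: R3 = 65

65


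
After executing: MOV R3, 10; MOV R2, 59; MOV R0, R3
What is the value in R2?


Register state trace:
  MOV R3, 10  → R3 = 10
  MOV R2, 59  → R2 = 59
  MOV R0, R3  → R0 = 10
Final: R2 = 59

59


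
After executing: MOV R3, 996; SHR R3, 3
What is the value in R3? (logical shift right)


Register state trace:
  MOV R3, 996  → R3 = 996
  SHR R3, 3  → R3 = 996 >> 3 = 996 // 2^3 = 124
Final: R3 = 124

124


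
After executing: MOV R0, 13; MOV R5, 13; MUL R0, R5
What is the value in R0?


Register state trace:
  MOV R0, 13  → R0 = 13
  MOV R5, 13  → R5 = 13
  MUL R0, R5  → R0 = 13 * 13 = 169
Final: R0 = 169

169


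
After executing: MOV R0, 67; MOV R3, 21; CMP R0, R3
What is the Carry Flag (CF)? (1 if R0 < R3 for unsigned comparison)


Register state trace:
  MOV R0, 67  → R0 = 67
  MOV R3, 21  → R3 = 21
  CMP R0, R3  → unsigned 67 - 21: no borrow
  67 >= 21, so CF = 0
CF = 0

0


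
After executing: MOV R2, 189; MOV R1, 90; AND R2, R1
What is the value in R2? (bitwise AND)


Register state trace:
  MOV R2, 189  → R2 = 189 (0b10111101)
  MOV R1, 90  → R1 = 90 (0b01011010)
  AND R2, R1  → R2 = 189 AND 90 = 24 (0b00011000)
Final: R2 = 24

24


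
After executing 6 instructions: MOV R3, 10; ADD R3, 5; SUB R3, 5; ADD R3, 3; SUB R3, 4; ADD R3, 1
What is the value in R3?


Register state trace:
  MOV R3, 10  → R3 = 10
  ADD R3, 5  → R3 = 10 + 5 = 15
  SUB R3, 5  → R3 = 15 - 5 = 10
  ADD R3, 3  → R3 = 10 + 3 = 13
  SUB R3, 4  → R3 = 13 - 4 = 9
  ADD R3, 1  → R3 = 9 + 1 = 10
Final: R3 = 10

10


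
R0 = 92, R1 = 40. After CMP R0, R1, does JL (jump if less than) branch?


Trace:
  R0 = 92, R1 = 40
  CMP R0, R1  → compares 92 vs 40
  JL checks: is 92 less than 40?
  92 > 40, so condition is false
Branch taken: No

No


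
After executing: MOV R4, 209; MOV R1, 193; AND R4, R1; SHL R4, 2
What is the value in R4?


Register state trace:
  MOV R4, 209  → R4 = 209 (0b11010001)
  MOV R1, 193  → R1 = 193 (0b11000001)
  AND R4, R1  → R4 = 209 AND 193 = 193 (0b11000001)
  SHL R4, 2  → R4 = 193 << 2 = 772
Final: R4 = 772

772


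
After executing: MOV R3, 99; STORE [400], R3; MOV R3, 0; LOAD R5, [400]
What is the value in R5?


Register and memory trace:
  MOV R3, 99  → R3 = 99
  STORE [400], R3  → mem[400] = 99
  MOV R3, 0  → R3 = 0
  LOAD R5, [400]  → R5 = mem[400] = 99
Final: R5 = 99

99


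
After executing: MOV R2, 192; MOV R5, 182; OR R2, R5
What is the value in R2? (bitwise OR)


Register state trace:
  MOV R2, 192  → R2 = 192 (0b11000000)
  MOV R5, 182  → R5 = 182 (0b10110110)
  OR R2, R5   → R2 = 192 OR 182 = 246 (0b11110110)
Final: R2 = 246

246


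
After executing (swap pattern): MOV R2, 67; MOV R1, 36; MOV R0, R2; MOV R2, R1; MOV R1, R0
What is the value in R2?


Register state trace (swap pattern):
  MOV R2, 67  → R2 = 67
  MOV R1, 36  → R1 = 36
  MOV R0, R2  → R0 = 67  (save R2)
  MOV R2, R1  → R2 = 36  (R2 gets R1's value)
  MOV R1, R0  → R1 = 67  (R1 gets saved value)
Final: R2 = 36

36


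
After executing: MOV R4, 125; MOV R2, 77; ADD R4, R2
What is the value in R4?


Register state trace:
  MOV R4, 125  → R4 = 125
  MOV R2, 77  → R2 = 77
  ADD R4, R2  → R4 = 125 + 77 = 202
Final: R4 = 202

202


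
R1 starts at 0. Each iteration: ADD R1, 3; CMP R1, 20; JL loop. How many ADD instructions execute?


Loop trace (R1 starts at 0, target 20, step 3):
  ADD #1: R1 = 0 + 3 = 3  → 3 < 20, loop
  ADD #2: R1 = 3 + 3 = 6  → 6 < 20, loop
  ADD #3: R1 = 6 + 3 = 9  → 9 < 20, loop
  ADD #4: R1 = 9 + 3 = 12  → 12 < 20, loop
  ADD #5: R1 = 12 + 3 = 15  → 15 < 20, loop
  ADD #6: R1 = 15 + 3 = 18  → 18 < 20, loop
  ADD #7: R1 = 18 + 3 = 21  → 21 >= 20, exit
Total ADD instructions: 7

7


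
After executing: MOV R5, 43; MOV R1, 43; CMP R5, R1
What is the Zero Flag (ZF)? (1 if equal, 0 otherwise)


Register state trace:
  MOV R5, 43  → R5 = 43
  MOV R1, 43  → R1 = 43
  CMP R5, R1  → computes 43 - 43 = 0
  Result is zero, so values are equal
ZF = 1

1


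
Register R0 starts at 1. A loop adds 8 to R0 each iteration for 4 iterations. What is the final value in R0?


Starting value: R0 = 1
  Iter 1: R0 = 1 + 8 = 9
  Iter 2: R0 = 9 + 8 = 17
  Iter 3: R0 = 17 + 8 = 25
  Iter 4: R0 = 25 + 8 = 33
Final: R0 = 33

33


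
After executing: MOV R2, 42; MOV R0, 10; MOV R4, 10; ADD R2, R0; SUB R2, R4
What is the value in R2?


Register state trace:
  MOV R2, 42  → R2 = 42
  MOV R0, 10  → R0 = 10
  MOV R4, 10  → R4 = 10
  ADD R2, R0  → R2 = 42 + 10 = 52
  SUB R2, R4  → R2 = 52 - 10 = 42
Final: R2 = 42

42


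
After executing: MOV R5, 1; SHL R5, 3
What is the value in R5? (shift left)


Register state trace:
  MOV R5, 1  → R5 = 1
  SHL R5, 3  → R5 = 1 << 3 = 1 * 2^3 = 8
Final: R5 = 8

8


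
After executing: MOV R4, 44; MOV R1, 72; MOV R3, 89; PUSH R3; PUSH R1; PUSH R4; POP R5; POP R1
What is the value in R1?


Stack trace (top is rightmost):
  MOV R4, 44  → R4 = 44
  MOV R1, 72  → R1 = 72
  MOV R3, 89  → R3 = 89
  PUSH R3  → stack: [89]
  PUSH R1  → stack: [89, 72]
  PUSH R4  → stack: [89, 72, 44]
  POP R5  → R5 = 44, stack: [89, 72]
  POP R1  → R1 = 72, stack: [89]
Final: R1 = 72

72


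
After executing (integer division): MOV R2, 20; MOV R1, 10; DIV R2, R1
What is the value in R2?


Register state trace:
  MOV R2, 20  → R2 = 20
  MOV R1, 10  → R1 = 10
  DIV R2, R1  → R2 = 20 // 10 = 2
Final: R2 = 2

2


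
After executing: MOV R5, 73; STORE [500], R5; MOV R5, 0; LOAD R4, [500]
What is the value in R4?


Register and memory trace:
  MOV R5, 73  → R5 = 73
  STORE [500], R5  → mem[500] = 73
  MOV R5, 0  → R5 = 0
  LOAD R4, [500]  → R4 = mem[500] = 73
Final: R4 = 73

73


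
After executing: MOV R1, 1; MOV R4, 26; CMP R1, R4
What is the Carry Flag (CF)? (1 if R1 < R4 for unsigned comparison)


Register state trace:
  MOV R1, 1  → R1 = 1
  MOV R4, 26  → R4 = 26
  CMP R1, R4  → unsigned 1 - 26: borrow occurs
  1 < 26, so CF = 1
CF = 1

1


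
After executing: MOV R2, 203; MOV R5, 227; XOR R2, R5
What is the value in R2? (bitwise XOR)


Register state trace:
  MOV R2, 203  → R2 = 203 (0b11001011)
  MOV R5, 227  → R5 = 227 (0b11100011)
  XOR R2, R5  → R2 = 203 XOR 227 = 40 (0b00101000)
Final: R2 = 40

40


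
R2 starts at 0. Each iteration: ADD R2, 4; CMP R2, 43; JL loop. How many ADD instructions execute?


Loop trace (R2 starts at 0, target 43, step 4):
  ADD #1: R2 = 0 + 4 = 4  → 4 < 43, loop
  ADD #2: R2 = 4 + 4 = 8  → 8 < 43, loop
  ADD #3: R2 = 8 + 4 = 12  → 12 < 43, loop
  ADD #4: R2 = 12 + 4 = 16  → 16 < 43, loop
  ADD #5: R2 = 16 + 4 = 20  → 20 < 43, loop
  ADD #6: R2 = 20 + 4 = 24  → 24 < 43, loop
  ADD #7: R2 = 24 + 4 = 28  → 28 < 43, loop
  ADD #8: R2 = 28 + 4 = 32  → 32 < 43, loop
  ADD #9: R2 = 32 + 4 = 36  → 36 < 43, loop
  ADD #10: R2 = 36 + 4 = 40  → 40 < 43, loop
  ADD #11: R2 = 40 + 4 = 44  → 44 >= 43, exit
Total ADD instructions: 11

11


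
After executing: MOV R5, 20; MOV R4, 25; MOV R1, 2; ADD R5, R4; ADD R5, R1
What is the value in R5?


Register state trace:
  MOV R5, 20  → R5 = 20
  MOV R4, 25  → R4 = 25
  MOV R1, 2  → R1 = 2
  ADD R5, R4  → R5 = 20 + 25 = 45
  ADD R5, R1  → R5 = 45 + 2 = 47
Final: R5 = 47

47


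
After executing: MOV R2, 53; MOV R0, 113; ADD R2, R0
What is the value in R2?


Register state trace:
  MOV R2, 53  → R2 = 53
  MOV R0, 113  → R0 = 113
  ADD R2, R0  → R2 = 53 + 113 = 166
Final: R2 = 166

166


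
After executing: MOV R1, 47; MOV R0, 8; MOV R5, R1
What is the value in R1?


Register state trace:
  MOV R1, 47  → R1 = 47
  MOV R0, 8  → R0 = 8
  MOV R5, R1  → R5 = 47
Final: R1 = 47

47


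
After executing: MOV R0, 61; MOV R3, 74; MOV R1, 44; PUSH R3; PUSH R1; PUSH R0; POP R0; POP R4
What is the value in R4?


Stack trace (top is rightmost):
  MOV R0, 61  → R0 = 61
  MOV R3, 74  → R3 = 74
  MOV R1, 44  → R1 = 44
  PUSH R3  → stack: [74]
  PUSH R1  → stack: [74, 44]
  PUSH R0  → stack: [74, 44, 61]
  POP R0  → R0 = 61, stack: [74, 44]
  POP R4  → R4 = 44, stack: [74]
Final: R4 = 44

44


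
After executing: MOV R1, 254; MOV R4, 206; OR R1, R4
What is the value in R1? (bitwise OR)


Register state trace:
  MOV R1, 254  → R1 = 254 (0b11111110)
  MOV R4, 206  → R4 = 206 (0b11001110)
  OR R1, R4   → R1 = 254 OR 206 = 254 (0b11111110)
Final: R1 = 254

254


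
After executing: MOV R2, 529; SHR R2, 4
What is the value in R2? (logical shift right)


Register state trace:
  MOV R2, 529  → R2 = 529
  SHR R2, 4  → R2 = 529 >> 4 = 529 // 2^4 = 33
Final: R2 = 33

33


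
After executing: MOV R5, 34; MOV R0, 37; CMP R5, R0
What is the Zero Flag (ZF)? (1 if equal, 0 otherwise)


Register state trace:
  MOV R5, 34  → R5 = 34
  MOV R0, 37  → R0 = 37
  CMP R5, R0  → computes 34 - 37 = -3
  Result is nonzero, so values are not equal
ZF = 0

0


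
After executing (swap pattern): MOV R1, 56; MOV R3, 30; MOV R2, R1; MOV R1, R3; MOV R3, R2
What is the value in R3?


Register state trace (swap pattern):
  MOV R1, 56  → R1 = 56
  MOV R3, 30  → R3 = 30
  MOV R2, R1  → R2 = 56  (save R1)
  MOV R1, R3  → R1 = 30  (R1 gets R3's value)
  MOV R3, R2  → R3 = 56  (R3 gets saved value)
Final: R3 = 56

56


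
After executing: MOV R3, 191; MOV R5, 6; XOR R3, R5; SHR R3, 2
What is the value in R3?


Register state trace:
  MOV R3, 191  → R3 = 191 (0b10111111)
  MOV R5, 6  → R5 = 6 (0b00000110)
  XOR R3, R5  → R3 = 191 XOR 6 = 185 (0b10111001)
  SHR R3, 2  → R3 = 185 >> 2 = 46
Final: R3 = 46

46


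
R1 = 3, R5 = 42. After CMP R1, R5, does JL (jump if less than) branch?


Trace:
  R1 = 3, R5 = 42
  CMP R1, R5  → compares 3 vs 42
  JL checks: is 3 less than 42?
  3 < 42, so condition is true
Branch taken: Yes

Yes


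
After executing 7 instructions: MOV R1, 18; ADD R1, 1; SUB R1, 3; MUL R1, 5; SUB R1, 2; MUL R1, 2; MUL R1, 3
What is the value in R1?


Register state trace:
  MOV R1, 18  → R1 = 18
  ADD R1, 1  → R1 = 18 + 1 = 19
  SUB R1, 3  → R1 = 19 - 3 = 16
  MUL R1, 5  → R1 = 16 * 5 = 80
  SUB R1, 2  → R1 = 80 - 2 = 78
  MUL R1, 2  → R1 = 78 * 2 = 156
  MUL R1, 3  → R1 = 156 * 3 = 468
Final: R1 = 468

468


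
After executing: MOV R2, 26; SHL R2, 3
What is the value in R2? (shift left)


Register state trace:
  MOV R2, 26  → R2 = 26
  SHL R2, 3  → R2 = 26 << 3 = 26 * 2^3 = 208
Final: R2 = 208

208


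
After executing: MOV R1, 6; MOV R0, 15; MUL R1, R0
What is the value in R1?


Register state trace:
  MOV R1, 6  → R1 = 6
  MOV R0, 15  → R0 = 15
  MUL R1, R0  → R1 = 6 * 15 = 90
Final: R1 = 90

90


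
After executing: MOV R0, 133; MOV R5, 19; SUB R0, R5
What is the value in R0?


Register state trace:
  MOV R0, 133  → R0 = 133
  MOV R5, 19  → R5 = 19
  SUB R0, R5  → R0 = 133 - 19 = 114
Final: R0 = 114

114


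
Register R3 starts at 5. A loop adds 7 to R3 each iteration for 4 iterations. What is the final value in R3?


Starting value: R3 = 5
  Iter 1: R3 = 5 + 7 = 12
  Iter 2: R3 = 12 + 7 = 19
  Iter 3: R3 = 19 + 7 = 26
  Iter 4: R3 = 26 + 7 = 33
Final: R3 = 33

33


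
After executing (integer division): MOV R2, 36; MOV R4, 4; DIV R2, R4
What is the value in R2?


Register state trace:
  MOV R2, 36  → R2 = 36
  MOV R4, 4  → R4 = 4
  DIV R2, R4  → R2 = 36 // 4 = 9
Final: R2 = 9

9


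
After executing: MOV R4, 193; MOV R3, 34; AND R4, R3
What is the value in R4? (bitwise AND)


Register state trace:
  MOV R4, 193  → R4 = 193 (0b11000001)
  MOV R3, 34  → R3 = 34 (0b00100010)
  AND R4, R3  → R4 = 193 AND 34 = 0 (0b00000000)
Final: R4 = 0

0


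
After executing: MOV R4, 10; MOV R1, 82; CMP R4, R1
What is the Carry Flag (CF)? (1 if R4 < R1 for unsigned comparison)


Register state trace:
  MOV R4, 10  → R4 = 10
  MOV R1, 82  → R1 = 82
  CMP R4, R1  → unsigned 10 - 82: borrow occurs
  10 < 82, so CF = 1
CF = 1

1


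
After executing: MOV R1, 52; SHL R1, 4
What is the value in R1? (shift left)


Register state trace:
  MOV R1, 52  → R1 = 52
  SHL R1, 4  → R1 = 52 << 4 = 52 * 2^4 = 832
Final: R1 = 832

832


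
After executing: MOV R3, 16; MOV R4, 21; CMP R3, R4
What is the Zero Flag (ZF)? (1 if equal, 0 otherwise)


Register state trace:
  MOV R3, 16  → R3 = 16
  MOV R4, 21  → R4 = 21
  CMP R3, R4  → computes 16 - 21 = -5
  Result is nonzero, so values are not equal
ZF = 0

0


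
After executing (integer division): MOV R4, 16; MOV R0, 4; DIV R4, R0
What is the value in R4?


Register state trace:
  MOV R4, 16  → R4 = 16
  MOV R0, 4  → R0 = 4
  DIV R4, R0  → R4 = 16 // 4 = 4
Final: R4 = 4

4


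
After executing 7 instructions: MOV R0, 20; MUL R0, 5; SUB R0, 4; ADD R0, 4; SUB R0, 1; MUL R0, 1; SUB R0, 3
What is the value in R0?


Register state trace:
  MOV R0, 20  → R0 = 20
  MUL R0, 5  → R0 = 20 * 5 = 100
  SUB R0, 4  → R0 = 100 - 4 = 96
  ADD R0, 4  → R0 = 96 + 4 = 100
  SUB R0, 1  → R0 = 100 - 1 = 99
  MUL R0, 1  → R0 = 99 * 1 = 99
  SUB R0, 3  → R0 = 99 - 3 = 96
Final: R0 = 96

96


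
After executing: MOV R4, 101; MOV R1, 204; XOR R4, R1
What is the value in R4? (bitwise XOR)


Register state trace:
  MOV R4, 101  → R4 = 101 (0b01100101)
  MOV R1, 204  → R1 = 204 (0b11001100)
  XOR R4, R1  → R4 = 101 XOR 204 = 169 (0b10101001)
Final: R4 = 169

169


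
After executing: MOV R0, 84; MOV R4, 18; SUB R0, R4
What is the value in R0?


Register state trace:
  MOV R0, 84  → R0 = 84
  MOV R4, 18  → R4 = 18
  SUB R0, R4  → R0 = 84 - 18 = 66
Final: R0 = 66

66
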